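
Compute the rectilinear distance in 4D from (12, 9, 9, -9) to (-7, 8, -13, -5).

Σ|x_i - y_i| = |12 - (-7)| + |9 - 8| + |9 - (-13)| + |-9 - (-5)| = 19 + 1 + 22 + 4 = 46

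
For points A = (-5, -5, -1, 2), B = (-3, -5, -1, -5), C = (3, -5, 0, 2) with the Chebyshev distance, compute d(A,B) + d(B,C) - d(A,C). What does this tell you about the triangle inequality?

d(A,B) = max(2, 0, 0, 7) = 7, d(B,C) = max(6, 0, 1, 7) = 7, d(A,C) = max(8, 0, 1, 0) = 8.
d(A,B) + d(B,C) - d(A,C) = 7 + 7 - 8 = 14 - 8 = 6. This is ≥ 0, so the triangle inequality holds for these points.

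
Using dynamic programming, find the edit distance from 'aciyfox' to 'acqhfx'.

Let D[i][j] be the edit distance between the first i characters of 'aciyfox' and the first j characters of 'acqhfx', with D[i][0] = i, D[0][j] = j, and D[i][j] = D[i-1][j-1] if the characters match, else 1 + min(D[i-1][j], D[i][j-1], D[i-1][j-1]). Filling the table (rows: prefixes of 'aciyfox', columns: prefixes of 'acqhfx'):
     ε  a  c  q  h  f  x
  ε  0  1  2  3  4  5  6
  a  1  0  1  2  3  4  5
  c  2  1  0  1  2  3  4
  i  3  2  1  1  2  3  4
  y  4  3  2  2  2  3  4
  f  5  4  3  3  3  2  3
  o  6  5  4  4  4  3  3
  x  7  6  5  5  5  4  3
The bottom-right entry gives D[7][6] = 3, so no sequence of fewer than 3 edits works. Backtracking through the table gives one optimal edit sequence (3 edits):
  aciyfox → acqyfox (sub i→q @3)
  acqyfox → acqhfox (sub y→h @4)
  acqhfox → acqhfx (del o @6)
Edit distance = 3.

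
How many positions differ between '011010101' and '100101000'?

Differing positions: 1, 2, 3, 4, 5, 6, 7, 9. Hamming distance = 8.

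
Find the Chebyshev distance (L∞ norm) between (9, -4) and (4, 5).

max(|x_i - y_i|) = max(|9 - 4|, |-4 - 5|) = max(5, 9) = 9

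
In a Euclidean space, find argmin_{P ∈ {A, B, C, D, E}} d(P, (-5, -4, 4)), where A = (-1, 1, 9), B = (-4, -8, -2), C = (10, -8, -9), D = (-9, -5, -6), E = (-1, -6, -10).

Distances: d(A) ≈ 8.124, d(B) ≈ 7.2801, d(C) ≈ 20.2485, d(D) ≈ 10.8167, d(E) ≈ 14.6969. Nearest: B = (-4, -8, -2) with distance 7.2801.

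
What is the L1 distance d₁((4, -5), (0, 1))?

Σ|x_i - y_i| = |4 - 0| + |-5 - 1| = 4 + 6 = 10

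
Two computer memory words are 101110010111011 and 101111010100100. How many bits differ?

Differing positions: 6, 11, 12, 13, 14, 15. Hamming distance = 6.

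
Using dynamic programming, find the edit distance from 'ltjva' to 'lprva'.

Let D[i][j] be the edit distance between the first i characters of 'ltjva' and the first j characters of 'lprva', with D[i][0] = i, D[0][j] = j, and D[i][j] = D[i-1][j-1] if the characters match, else 1 + min(D[i-1][j], D[i][j-1], D[i-1][j-1]). Filling the table (rows: prefixes of 'ltjva', columns: prefixes of 'lprva'):
     ε  l  p  r  v  a
  ε  0  1  2  3  4  5
  l  1  0  1  2  3  4
  t  2  1  1  2  3  4
  j  3  2  2  2  3  4
  v  4  3  3  3  2  3
  a  5  4  4  4  3  2
The bottom-right entry gives D[5][5] = 2, so no sequence of fewer than 2 edits works. Backtracking through the table gives one optimal edit sequence (2 edits):
  ltjva → lpjva (sub t→p @2)
  lpjva → lprva (sub j→r @3)
Edit distance = 2.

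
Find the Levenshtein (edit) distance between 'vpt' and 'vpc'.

Let D[i][j] be the edit distance between the first i characters of 'vpt' and the first j characters of 'vpc', with D[i][0] = i, D[0][j] = j, and D[i][j] = D[i-1][j-1] if the characters match, else 1 + min(D[i-1][j], D[i][j-1], D[i-1][j-1]). Filling the table (rows: prefixes of 'vpt', columns: prefixes of 'vpc'):
     ε  v  p  c
  ε  0  1  2  3
  v  1  0  1  2
  p  2  1  0  1
  t  3  2  1  1
The bottom-right entry gives D[3][3] = 1, so no sequence of fewer than 1 edit works. Backtracking through the table gives one optimal edit sequence (1 edit):
  vpt → vpc (sub t→c @3)
Edit distance = 1.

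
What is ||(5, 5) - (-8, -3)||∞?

max(|x_i - y_i|) = max(|5 - (-8)|, |5 - (-3)|) = max(13, 8) = 13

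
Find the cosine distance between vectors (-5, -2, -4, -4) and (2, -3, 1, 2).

With u = (-5, -2, -4, -4), v = (2, -3, 1, 2):
u·v = (-5)·2 + (-2)·(-3) + (-4)·1 + (-4)·2 = (-10) + 6 + (-4) + (-8) = -16.
|u| = √((-5)² + (-2)² + (-4)² + (-4)²) = √61, |v| = √(2² + (-3)² + 1² + 2²) = √18, so |u||v| = √(61·18) = √1098.
cos θ = (u·v)/(|u||v|) = -16/√1098 ≈ -0.4829
Cosine distance = 1 - cos θ ≈ 1 - (-0.4829) = 1.4829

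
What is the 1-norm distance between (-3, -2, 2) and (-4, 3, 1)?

Σ|x_i - y_i| = |-3 - (-4)| + |-2 - 3| + |2 - 1| = 1 + 5 + 1 = 7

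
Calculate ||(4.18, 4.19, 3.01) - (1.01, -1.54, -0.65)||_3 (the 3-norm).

(Σ|x_i - y_i|^3)^(1/3) = (|4.18 - 1.01|^3 + |4.19 - (-1.54)|^3 + |3.01 - (-0.65)|^3)^(1/3)
= (3.17^3 + 5.73^3 + 3.66^3)^(1/3) ≈ (31.855 + 188.1325 + 49.0279)^(1/3) = (269.0154)^(1/3) ≈ 6.4554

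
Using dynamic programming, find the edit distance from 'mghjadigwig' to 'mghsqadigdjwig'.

Let D[i][j] be the edit distance between the first i characters of 'mghjadigwig' and the first j characters of 'mghsqadigdjwig', with D[i][0] = i, D[0][j] = j, and D[i][j] = D[i-1][j-1] if the characters match, else 1 + min(D[i-1][j], D[i][j-1], D[i-1][j-1]). Filling the table (rows: prefixes of 'mghjadigwig', columns: prefixes of 'mghsqadigdjwig'):
     ε  m  g  h  s  q  a  d  i  g  d  j  w  i  g
  ε  0  1  2  3  4  5  6  7  8  9 10 11 12 13 14
  m  1  0  1  2  3  4  5  6  7  8  9 10 11 12 13
  g  2  1  0  1  2  3  4  5  6  7  8  9 10 11 12
  h  3  2  1  0  1  2  3  4  5  6  7  8  9 10 11
  j  4  3  2  1  1  2  3  4  5  6  7  7  8  9 10
  a  5  4  3  2  2  2  2  3  4  5  6  7  8  9 10
  d  6  5  4  3  3  3  3  2  3  4  5  6  7  8  9
  i  7  6  5  4  4  4  4  3  2  3  4  5  6  7  8
  g  8  7  6  5  5  5  5  4  3  2  3  4  5  6  7
  w  9  8  7  6  6  6  6  5  4  3  3  4  4  5  6
  i 10  9  8  7  7  7  7  6  5  4  4  4  5  4  5
  g 11 10  9  8  8  8  8  7  6  5  5  5  5  5  4
The bottom-right entry gives D[11][14] = 4, so no sequence of fewer than 4 edits works. Backtracking through the table gives one optimal edit sequence (4 edits):
  mghjadigwig → mghsjadigwig (ins s @4)
  mghsjadigwig → mghsqadigwig (sub j→q @5)
  mghsqadigwig → mghsqadigdwig (ins d @10)
  mghsqadigdwig → mghsqadigdjwig (ins j @11)
Edit distance = 4.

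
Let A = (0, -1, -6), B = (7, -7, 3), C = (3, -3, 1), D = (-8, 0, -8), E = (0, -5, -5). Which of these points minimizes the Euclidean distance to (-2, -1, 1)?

Distances: d(A) ≈ 7.2801, d(B) = 11, d(C) ≈ 5.3852, d(D) ≈ 10.8628, d(E) ≈ 7.4833. Nearest: C = (3, -3, 1) with distance 5.3852.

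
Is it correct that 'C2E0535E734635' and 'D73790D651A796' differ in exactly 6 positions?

Differing positions: 1, 2, 3, 4, 5, 6, 7, 8, 9, 10, 11, 12, 13, 14. Hamming distance = 14, so the claim that d_H = 6 is false.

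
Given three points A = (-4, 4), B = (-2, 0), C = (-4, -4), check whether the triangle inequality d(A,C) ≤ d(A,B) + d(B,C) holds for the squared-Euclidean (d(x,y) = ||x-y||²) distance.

d(A,B) = 2² + 4² = 20, d(B,C) = 2² + 4² = 20, d(A,C) = 0² + 8² = 64.
d(A,C) = 64 > 20 + 20 = 40. Triangle inequality is VIOLATED. (Squared-Euclidean is not a metric — this is a counterexample.)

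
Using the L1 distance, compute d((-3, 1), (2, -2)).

Σ|x_i - y_i| = |-3 - 2| + |1 - (-2)| = 5 + 3 = 8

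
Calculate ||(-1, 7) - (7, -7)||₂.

√(Σ(x_i - y_i)²) = √((-1 - 7)² + (7 - (-7))²)
= √((-8)² + 14²) = √(64 + 196) = √260 ≈ 16.1245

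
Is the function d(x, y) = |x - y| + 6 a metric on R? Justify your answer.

No. d fails identity of indiscernibles (specifically d(x,x) = 0): d(7, 7) = |7 - 7| + 6 = 0 + 6 = 6 ≠ 0.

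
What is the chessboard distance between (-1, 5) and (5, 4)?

max(|x_i - y_i|) = max(|-1 - 5|, |5 - 4|) = max(6, 1) = 6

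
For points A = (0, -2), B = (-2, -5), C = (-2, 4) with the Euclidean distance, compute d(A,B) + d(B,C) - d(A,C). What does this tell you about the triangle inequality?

d(A,B) = √(2² + 3²) = √13 ≈ 3.6056, d(B,C) = √(0² + 9²) = √81 = 9, d(A,C) = √(2² + 6²) = √40 ≈ 6.3246.
d(A,B) + d(B,C) - d(A,C) = 3.6056 + 9 - 6.3246 = 12.6056 - 6.3246 = 6.281 (to 4 decimal places). This is ≥ 0, so the triangle inequality holds for these points.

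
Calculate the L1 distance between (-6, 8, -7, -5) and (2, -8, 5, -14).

Σ|x_i - y_i| = |-6 - 2| + |8 - (-8)| + |-7 - 5| + |-5 - (-14)| = 8 + 16 + 12 + 9 = 45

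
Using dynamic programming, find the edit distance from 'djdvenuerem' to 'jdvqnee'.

Let D[i][j] be the edit distance between the first i characters of 'djdvenuerem' and the first j characters of 'jdvqnee', with D[i][0] = i, D[0][j] = j, and D[i][j] = D[i-1][j-1] if the characters match, else 1 + min(D[i-1][j], D[i][j-1], D[i-1][j-1]). Filling the table (rows: prefixes of 'djdvenuerem', columns: prefixes of 'jdvqnee'):
     ε  j  d  v  q  n  e  e
  ε  0  1  2  3  4  5  6  7
  d  1  1  1  2  3  4  5  6
  j  2  1  2  2  3  4  5  6
  d  3  2  1  2  3  4  5  6
  v  4  3  2  1  2  3  4  5
  e  5  4  3  2  2  3  3  4
  n  6  5  4  3  3  2  3  4
  u  7  6  5  4  4  3  3  4
  e  8  7  6  5  5  4  3  3
  r  9  8  7  6  6  5  4  4
  e 10  9  8  7  7  6  5  4
  m 11 10  9  8  8  7  6  5
The bottom-right entry gives D[11][7] = 5, so no sequence of fewer than 5 edits works. Backtracking through the table gives one optimal edit sequence (5 edits):
  djdvenuerem → jdvenuerem (del d @1)
  jdvenuerem → jdvqnuerem (sub e→q @4)
  jdvqnuerem → jdvqnerem (del u @6)
  jdvqnerem → jdvqneem (del r @7)
  jdvqneem → jdvqnee (del m @8)
Edit distance = 5.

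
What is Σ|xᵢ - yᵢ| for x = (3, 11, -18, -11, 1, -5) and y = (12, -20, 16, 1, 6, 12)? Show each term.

Σ|x_i - y_i| = |3 - 12| + |11 - (-20)| + |-18 - 16| + |-11 - 1| + |1 - 6| + |-5 - 12| = 9 + 31 + 34 + 12 + 5 + 17 = 108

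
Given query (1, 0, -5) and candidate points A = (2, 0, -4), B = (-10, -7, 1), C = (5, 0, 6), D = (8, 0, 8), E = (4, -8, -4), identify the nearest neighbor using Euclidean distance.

Distances: d(A) ≈ 1.4142, d(B) ≈ 14.3527, d(C) ≈ 11.7047, d(D) ≈ 14.7648, d(E) ≈ 8.6023. Nearest: A = (2, 0, -4) with distance 1.4142.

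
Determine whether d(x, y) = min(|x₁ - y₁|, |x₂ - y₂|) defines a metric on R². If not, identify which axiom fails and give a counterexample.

No. d fails identity of indiscernibles: take x = (3, 0) and y = (3, 8). Then d(x,y) = min(|3 - 3|, |0 - 8|) = min(0, 8) = 0, yet x ≠ y.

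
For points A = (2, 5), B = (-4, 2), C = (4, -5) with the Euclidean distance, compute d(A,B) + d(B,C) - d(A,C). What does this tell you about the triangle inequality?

d(A,B) = √(6² + 3²) = √45 ≈ 6.7082, d(B,C) = √(8² + 7²) = √113 ≈ 10.6301, d(A,C) = √(2² + 10²) = √104 ≈ 10.198.
d(A,B) + d(B,C) - d(A,C) = 6.7082 + 10.6301 - 10.198 = 17.3383 - 10.198 = 7.1403 (to 4 decimal places). This is ≥ 0, so the triangle inequality holds for these points.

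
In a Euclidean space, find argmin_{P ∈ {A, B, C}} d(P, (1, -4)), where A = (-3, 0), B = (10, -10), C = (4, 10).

Distances: d(A) ≈ 5.6569, d(B) ≈ 10.8167, d(C) ≈ 14.3178. Nearest: A = (-3, 0) with distance 5.6569.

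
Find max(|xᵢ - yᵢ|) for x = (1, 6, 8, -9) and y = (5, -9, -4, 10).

max(|x_i - y_i|) = max(|1 - 5|, |6 - (-9)|, |8 - (-4)|, |-9 - 10|) = max(4, 15, 12, 19) = 19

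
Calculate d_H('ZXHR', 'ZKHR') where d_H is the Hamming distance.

Differing positions: 2. Hamming distance = 1.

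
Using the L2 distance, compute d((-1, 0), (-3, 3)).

(Σ|x_i - y_i|^2)^(1/2) = (|-1 - (-3)|^2 + |0 - 3|^2)^(1/2)
= (2^2 + 3^2)^(1/2) = (4 + 9)^(1/2) = (13)^(1/2) ≈ 3.6056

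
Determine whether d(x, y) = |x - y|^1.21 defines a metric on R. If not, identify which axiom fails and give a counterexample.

No. d(x,y) = |x-y|^1.21 fails the triangle inequality since p = 1.21 > 1. Counterexample: x = -4, y = 7, z = 13. d(x,z) = |-4 - 13|^1.21 = 17^1.21 ≈ 30.8207, but d(x,y) + d(y,z) = 11^1.21 + 6^1.21 ≈ 18.2006 + 8.741 = 26.9416. Since 30.8207 > 26.9416, the triangle inequality is violated.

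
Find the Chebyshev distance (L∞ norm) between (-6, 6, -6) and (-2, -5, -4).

max(|x_i - y_i|) = max(|-6 - (-2)|, |6 - (-5)|, |-6 - (-4)|) = max(4, 11, 2) = 11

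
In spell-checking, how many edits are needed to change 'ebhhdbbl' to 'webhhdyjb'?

Let D[i][j] be the edit distance between the first i characters of 'ebhhdbbl' and the first j characters of 'webhhdyjb', with D[i][0] = i, D[0][j] = j, and D[i][j] = D[i-1][j-1] if the characters match, else 1 + min(D[i-1][j], D[i][j-1], D[i-1][j-1]). Filling the table (rows: prefixes of 'ebhhdbbl', columns: prefixes of 'webhhdyjb'):
     ε  w  e  b  h  h  d  y  j  b
  ε  0  1  2  3  4  5  6  7  8  9
  e  1  1  1  2  3  4  5  6  7  8
  b  2  2  2  1  2  3  4  5  6  7
  h  3  3  3  2  1  2  3  4  5  6
  h  4  4  4  3  2  1  2  3  4  5
  d  5  5  5  4  3  2  1  2  3  4
  b  6  6  6  5  4  3  2  2  3  3
  b  7  7  7  6  5  4  3  3  3  3
  l  8  8  8  7  6  5  4  4  4  4
The bottom-right entry gives D[8][9] = 4, so no sequence of fewer than 4 edits works. Backtracking through the table gives one optimal edit sequence (4 edits):
  ebhhdbbl → webhhdbbl (ins w @1)
  webhhdbbl → webhhdybl (sub b→y @7)
  webhhdybl → webhhdyjl (sub b→j @8)
  webhhdyjl → webhhdyjb (sub l→b @9)
Edit distance = 4.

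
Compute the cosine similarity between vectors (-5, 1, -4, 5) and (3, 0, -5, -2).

With u = (-5, 1, -4, 5), v = (3, 0, -5, -2):
u·v = (-5)·3 + 1·0 + (-4)·(-5) + 5·(-2) = (-15) + 0 + 20 + (-10) = -5.
|u| = √((-5)² + 1² + (-4)² + 5²) = √67, |v| = √(3² + 0² + (-5)² + (-2)²) = √38, so |u||v| = √(67·38) = √2546.
cos θ = (u·v)/(|u||v|) = -5/√2546 ≈ -0.0991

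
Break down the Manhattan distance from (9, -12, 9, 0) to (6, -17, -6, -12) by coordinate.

Σ|x_i - y_i| = |9 - 6| + |-12 - (-17)| + |9 - (-6)| + |0 - (-12)| = 3 + 5 + 15 + 12 = 35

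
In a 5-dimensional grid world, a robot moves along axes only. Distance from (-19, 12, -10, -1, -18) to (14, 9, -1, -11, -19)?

Σ|x_i - y_i| = |-19 - 14| + |12 - 9| + |-10 - (-1)| + |-1 - (-11)| + |-18 - (-19)| = 33 + 3 + 9 + 10 + 1 = 56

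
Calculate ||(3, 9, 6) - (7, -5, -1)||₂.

√(Σ(x_i - y_i)²) = √((3 - 7)² + (9 - (-5))² + (6 - (-1))²)
= √((-4)² + 14² + 7²) = √(16 + 196 + 49) = √261 ≈ 16.1555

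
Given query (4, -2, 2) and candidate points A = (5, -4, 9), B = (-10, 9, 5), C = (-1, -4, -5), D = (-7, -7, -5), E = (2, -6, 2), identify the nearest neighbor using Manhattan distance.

Distances: d(A) = 10, d(B) = 28, d(C) = 14, d(D) = 23, d(E) = 6. Nearest: E = (2, -6, 2) with distance 6.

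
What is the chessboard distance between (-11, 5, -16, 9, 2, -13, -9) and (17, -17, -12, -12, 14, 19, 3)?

max(|x_i - y_i|) = max(|-11 - 17|, |5 - (-17)|, |-16 - (-12)|, |9 - (-12)|, |2 - 14|, |-13 - 19|, |-9 - 3|) = max(28, 22, 4, 21, 12, 32, 12) = 32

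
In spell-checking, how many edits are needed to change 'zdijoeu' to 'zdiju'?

Let D[i][j] be the edit distance between the first i characters of 'zdijoeu' and the first j characters of 'zdiju', with D[i][0] = i, D[0][j] = j, and D[i][j] = D[i-1][j-1] if the characters match, else 1 + min(D[i-1][j], D[i][j-1], D[i-1][j-1]). Filling the table (rows: prefixes of 'zdijoeu', columns: prefixes of 'zdiju'):
     ε  z  d  i  j  u
  ε  0  1  2  3  4  5
  z  1  0  1  2  3  4
  d  2  1  0  1  2  3
  i  3  2  1  0  1  2
  j  4  3  2  1  0  1
  o  5  4  3  2  1  1
  e  6  5  4  3  2  2
  u  7  6  5  4  3  2
The bottom-right entry gives D[7][5] = 2, so no sequence of fewer than 2 edits works. Backtracking through the table gives one optimal edit sequence (2 edits):
  zdijoeu → zdijeu (del o @5)
  zdijeu → zdiju (del e @5)
Edit distance = 2.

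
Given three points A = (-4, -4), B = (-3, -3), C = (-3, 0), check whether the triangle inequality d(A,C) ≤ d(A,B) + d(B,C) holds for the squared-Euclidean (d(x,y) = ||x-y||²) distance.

d(A,B) = 1² + 1² = 2, d(B,C) = 0² + 3² = 9, d(A,C) = 1² + 4² = 17.
d(A,C) = 17 > 2 + 9 = 11. Triangle inequality is VIOLATED. (Squared-Euclidean is not a metric — this is a counterexample.)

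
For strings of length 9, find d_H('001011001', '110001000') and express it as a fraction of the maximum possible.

Differing positions: 1, 2, 3, 5, 9. Hamming distance = 5. The maximum possible Hamming distance for length-9 strings is 9, so d_H/9 = 5/9 ≈ 0.5556.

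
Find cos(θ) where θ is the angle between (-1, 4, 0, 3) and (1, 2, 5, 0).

With u = (-1, 4, 0, 3), v = (1, 2, 5, 0):
u·v = (-1)·1 + 4·2 + 0·5 + 3·0 = (-1) + 8 + 0 + 0 = 7.
|u| = √((-1)² + 4² + 0² + 3²) = √26, |v| = √(1² + 2² + 5² + 0²) = √30, so |u||v| = √(26·30) = √780.
cos θ = (u·v)/(|u||v|) = 7/√780 ≈ 0.2506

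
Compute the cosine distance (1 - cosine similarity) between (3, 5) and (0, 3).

With u = (3, 5), v = (0, 3):
u·v = 3·0 + 5·3 = 0 + 15 = 15.
|u| = √(3² + 5²) = √34, |v| = √(0² + 3²) = √9, so |u||v| = √(34·9) = √306.
cos θ = (u·v)/(|u||v|) = 15/√306 ≈ 0.8575
Cosine distance = 1 - cos θ ≈ 1 - 0.8575 = 0.1425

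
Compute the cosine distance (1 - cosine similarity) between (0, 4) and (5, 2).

With u = (0, 4), v = (5, 2):
u·v = 0·5 + 4·2 = 0 + 8 = 8.
|u| = √(0² + 4²) = √16, |v| = √(5² + 2²) = √29, so |u||v| = √(16·29) = √464.
cos θ = (u·v)/(|u||v|) = 8/√464 ≈ 0.3714
Cosine distance = 1 - cos θ ≈ 1 - 0.3714 = 0.6286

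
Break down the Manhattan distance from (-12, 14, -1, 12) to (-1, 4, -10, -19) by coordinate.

Σ|x_i - y_i| = |-12 - (-1)| + |14 - 4| + |-1 - (-10)| + |12 - (-19)| = 11 + 10 + 9 + 31 = 61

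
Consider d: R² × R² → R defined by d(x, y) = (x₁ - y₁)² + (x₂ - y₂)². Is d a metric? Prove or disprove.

No. The squared Euclidean distance fails the triangle inequality. Counterexample: x = (0, 0), y = (5, 2), z = (10, 4). d(x,z) = 10² + 4² = 116, but d(x,y) + d(y,z) = (5² + 2²) + (5² + 2²) = 29 + 29 = 58. Since 116 > 58, the triangle inequality is violated. (Note: √d, the ordinary Euclidean distance, IS a metric.)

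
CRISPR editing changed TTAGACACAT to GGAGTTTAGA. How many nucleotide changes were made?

Differing positions: 1, 2, 5, 6, 7, 8, 9, 10. Hamming distance = 8.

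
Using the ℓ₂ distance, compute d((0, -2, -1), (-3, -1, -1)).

(Σ|x_i - y_i|^2)^(1/2) = (|0 - (-3)|^2 + |-2 - (-1)|^2 + |-1 - (-1)|^2)^(1/2)
= (3^2 + 1^2 + 0^2)^(1/2) = (9 + 1 + 0)^(1/2) = (10)^(1/2) ≈ 3.1623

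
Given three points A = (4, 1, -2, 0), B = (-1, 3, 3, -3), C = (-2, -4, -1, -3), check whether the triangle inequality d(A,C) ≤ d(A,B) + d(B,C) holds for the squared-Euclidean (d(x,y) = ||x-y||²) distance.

d(A,B) = 5² + 2² + 5² + 3² = 63, d(B,C) = 1² + 7² + 4² + 0² = 66, d(A,C) = 6² + 5² + 1² + 3² = 71.
d(A,C) = 71 ≤ 63 + 66 = 129. Triangle inequality is satisfied.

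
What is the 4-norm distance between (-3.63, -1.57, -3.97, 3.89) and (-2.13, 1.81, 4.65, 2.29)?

(Σ|x_i - y_i|^4)^(1/4) = (|-3.63 - (-2.13)|^4 + |-1.57 - 1.81|^4 + |-3.97 - 4.65|^4 + |3.89 - 2.29|^4)^(1/4)
= (1.5^4 + 3.38^4 + 8.62^4 + 1.6^4)^(1/4) ≈ (5.0625 + 130.5169 + 5521.1439 + 6.5536)^(1/4) = (5663.2769)^(1/4) ≈ 8.6749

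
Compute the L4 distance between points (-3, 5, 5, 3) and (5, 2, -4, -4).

(Σ|x_i - y_i|^4)^(1/4) = (|-3 - 5|^4 + |5 - 2|^4 + |5 - (-4)|^4 + |3 - (-4)|^4)^(1/4)
= (8^4 + 3^4 + 9^4 + 7^4)^(1/4) = (4096 + 81 + 6561 + 2401)^(1/4) = (13139)^(1/4) ≈ 10.7063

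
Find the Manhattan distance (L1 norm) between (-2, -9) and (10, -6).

Σ|x_i - y_i| = |-2 - 10| + |-9 - (-6)| = 12 + 3 = 15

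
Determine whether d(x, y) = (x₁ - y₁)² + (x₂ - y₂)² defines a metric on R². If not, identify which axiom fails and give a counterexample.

No. The squared Euclidean distance fails the triangle inequality. Counterexample: x = (0, 0), y = (4, 3), z = (8, 6). d(x,z) = 8² + 6² = 100, but d(x,y) + d(y,z) = (4² + 3²) + (4² + 3²) = 25 + 25 = 50. Since 100 > 50, the triangle inequality is violated. (Note: √d, the ordinary Euclidean distance, IS a metric.)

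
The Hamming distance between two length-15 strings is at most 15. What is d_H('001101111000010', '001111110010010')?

Differing positions: 5, 9, 11. Hamming distance = 3. The maximum possible Hamming distance for length-15 strings is 15, so d_H/15 = 3/15 = 0.2.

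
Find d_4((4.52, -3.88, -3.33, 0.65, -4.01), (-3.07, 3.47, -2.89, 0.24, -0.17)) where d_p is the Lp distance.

(Σ|x_i - y_i|^4)^(1/4) = (|4.52 - (-3.07)|^4 + |-3.88 - 3.47|^4 + |-3.33 - (-2.89)|^4 + |0.65 - 0.24|^4 + |-4.01 - (-0.17)|^4)^(1/4)
= (7.59^4 + 7.35^4 + 0.44^4 + 0.41^4 + 3.84^4)^(1/4) ≈ (3318.6932 + 2918.4305 + 0.0375 + 0.0283 + 217.4327)^(1/4) = (6454.6222)^(1/4) ≈ 8.9633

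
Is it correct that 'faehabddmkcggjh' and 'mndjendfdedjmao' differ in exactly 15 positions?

Differing positions: 1, 2, 3, 4, 5, 6, 8, 9, 10, 11, 12, 13, 14, 15. Hamming distance = 14, so the claim that d_H = 15 is false.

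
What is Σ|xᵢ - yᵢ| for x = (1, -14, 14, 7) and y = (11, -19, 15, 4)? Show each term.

Σ|x_i - y_i| = |1 - 11| + |-14 - (-19)| + |14 - 15| + |7 - 4| = 10 + 5 + 1 + 3 = 19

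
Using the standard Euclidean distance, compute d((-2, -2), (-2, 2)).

(Σ|x_i - y_i|^2)^(1/2) = (|-2 - (-2)|^2 + |-2 - 2|^2)^(1/2)
= (0^2 + 4^2)^(1/2) = (0 + 16)^(1/2) = (16)^(1/2) = 4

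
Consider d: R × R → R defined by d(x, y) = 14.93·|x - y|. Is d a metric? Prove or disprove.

Yes. Since |x - y| is a metric on R and 14.93 > 0, the positive scalar multiple 14.93·|x - y| is also a metric: scaling by a positive constant preserves non-negativity, identity (d=0 ⟺ |x-y|=0 ⟺ x=y), symmetry, and the triangle inequality.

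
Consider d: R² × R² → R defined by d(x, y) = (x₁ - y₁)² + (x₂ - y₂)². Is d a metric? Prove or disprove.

No. The squared Euclidean distance fails the triangle inequality. Counterexample: x = (0, 0), y = (2, 4), z = (4, 8). d(x,z) = 4² + 8² = 80, but d(x,y) + d(y,z) = (2² + 4²) + (2² + 4²) = 20 + 20 = 40. Since 80 > 40, the triangle inequality is violated. (Note: √d, the ordinary Euclidean distance, IS a metric.)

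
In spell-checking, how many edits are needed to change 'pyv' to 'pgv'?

Let D[i][j] be the edit distance between the first i characters of 'pyv' and the first j characters of 'pgv', with D[i][0] = i, D[0][j] = j, and D[i][j] = D[i-1][j-1] if the characters match, else 1 + min(D[i-1][j], D[i][j-1], D[i-1][j-1]). Filling the table (rows: prefixes of 'pyv', columns: prefixes of 'pgv'):
     ε  p  g  v
  ε  0  1  2  3
  p  1  0  1  2
  y  2  1  1  2
  v  3  2  2  1
The bottom-right entry gives D[3][3] = 1, so no sequence of fewer than 1 edit works. Backtracking through the table gives one optimal edit sequence (1 edit):
  pyv → pgv (sub y→g @2)
Edit distance = 1.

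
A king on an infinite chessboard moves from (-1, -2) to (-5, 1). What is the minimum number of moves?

max(|x_i - y_i|) = max(|-1 - (-5)|, |-2 - 1|) = max(4, 3) = 4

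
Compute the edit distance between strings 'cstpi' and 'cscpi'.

Let D[i][j] be the edit distance between the first i characters of 'cstpi' and the first j characters of 'cscpi', with D[i][0] = i, D[0][j] = j, and D[i][j] = D[i-1][j-1] if the characters match, else 1 + min(D[i-1][j], D[i][j-1], D[i-1][j-1]). Filling the table (rows: prefixes of 'cstpi', columns: prefixes of 'cscpi'):
     ε  c  s  c  p  i
  ε  0  1  2  3  4  5
  c  1  0  1  2  3  4
  s  2  1  0  1  2  3
  t  3  2  1  1  2  3
  p  4  3  2  2  1  2
  i  5  4  3  3  2  1
The bottom-right entry gives D[5][5] = 1, so no sequence of fewer than 1 edit works. Backtracking through the table gives one optimal edit sequence (1 edit):
  cstpi → cscpi (sub t→c @3)
Edit distance = 1.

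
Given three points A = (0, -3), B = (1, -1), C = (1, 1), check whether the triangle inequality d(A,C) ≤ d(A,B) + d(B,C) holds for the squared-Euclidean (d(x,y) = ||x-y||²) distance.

d(A,B) = 1² + 2² = 5, d(B,C) = 0² + 2² = 4, d(A,C) = 1² + 4² = 17.
d(A,C) = 17 > 5 + 4 = 9. Triangle inequality is VIOLATED. (Squared-Euclidean is not a metric — this is a counterexample.)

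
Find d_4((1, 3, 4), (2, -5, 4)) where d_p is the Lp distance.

(Σ|x_i - y_i|^4)^(1/4) = (|1 - 2|^4 + |3 - (-5)|^4 + |4 - 4|^4)^(1/4)
= (1^4 + 8^4 + 0^4)^(1/4) = (1 + 4096 + 0)^(1/4) = (4097)^(1/4) ≈ 8.0005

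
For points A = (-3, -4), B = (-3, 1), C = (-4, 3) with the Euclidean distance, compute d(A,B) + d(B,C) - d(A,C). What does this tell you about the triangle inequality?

d(A,B) = √(0² + 5²) = √25 = 5, d(B,C) = √(1² + 2²) = √5 ≈ 2.2361, d(A,C) = √(1² + 7²) = √50 ≈ 7.0711.
d(A,B) + d(B,C) - d(A,C) = 5 + 2.2361 - 7.0711 = 7.2361 - 7.0711 = 0.165 (to 4 decimal places). This is ≥ 0, so the triangle inequality holds for these points.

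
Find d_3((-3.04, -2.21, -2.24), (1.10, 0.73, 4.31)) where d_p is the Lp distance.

(Σ|x_i - y_i|^3)^(1/3) = (|-3.04 - 1.1|^3 + |-2.21 - 0.73|^3 + |-2.24 - 4.31|^3)^(1/3)
= (4.14^3 + 2.94^3 + 6.55^3)^(1/3) ≈ (70.9579 + 25.4122 + 281.0114)^(1/3) = (377.3815)^(1/3) ≈ 7.2265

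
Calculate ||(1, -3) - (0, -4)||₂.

√(Σ(x_i - y_i)²) = √((1 - 0)² + (-3 - (-4))²)
= √(1² + 1²) = √(1 + 1) = √2 ≈ 1.4142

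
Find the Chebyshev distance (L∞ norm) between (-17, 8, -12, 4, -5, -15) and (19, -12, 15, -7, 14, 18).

max(|x_i - y_i|) = max(|-17 - 19|, |8 - (-12)|, |-12 - 15|, |4 - (-7)|, |-5 - 14|, |-15 - 18|) = max(36, 20, 27, 11, 19, 33) = 36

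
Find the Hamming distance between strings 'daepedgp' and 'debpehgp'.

Differing positions: 2, 3, 6. Hamming distance = 3.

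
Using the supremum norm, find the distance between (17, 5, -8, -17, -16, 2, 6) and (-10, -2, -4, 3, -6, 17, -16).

max(|x_i - y_i|) = max(|17 - (-10)|, |5 - (-2)|, |-8 - (-4)|, |-17 - 3|, |-16 - (-6)|, |2 - 17|, |6 - (-16)|) = max(27, 7, 4, 20, 10, 15, 22) = 27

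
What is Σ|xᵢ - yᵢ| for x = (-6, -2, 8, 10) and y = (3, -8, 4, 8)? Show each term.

Σ|x_i - y_i| = |-6 - 3| + |-2 - (-8)| + |8 - 4| + |10 - 8| = 9 + 6 + 4 + 2 = 21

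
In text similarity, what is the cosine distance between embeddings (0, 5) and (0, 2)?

With u = (0, 5), v = (0, 2):
u·v = 0·0 + 5·2 = 0 + 10 = 10.
|u| = √(0² + 5²) = √25, |v| = √(0² + 2²) = √4, so |u||v| = √(25·4) = √100 = 10.
cos θ = (u·v)/(|u||v|) = 10/10 = 1
Cosine distance = 1 - cos θ = 1 - 1 = 0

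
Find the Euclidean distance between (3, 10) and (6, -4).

√(Σ(x_i - y_i)²) = √((3 - 6)² + (10 - (-4))²)
= √((-3)² + 14²) = √(9 + 196) = √205 ≈ 14.3178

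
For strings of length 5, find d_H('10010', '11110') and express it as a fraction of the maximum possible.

Differing positions: 2, 3. Hamming distance = 2. The maximum possible Hamming distance for length-5 strings is 5, so d_H/5 = 2/5 = 0.4.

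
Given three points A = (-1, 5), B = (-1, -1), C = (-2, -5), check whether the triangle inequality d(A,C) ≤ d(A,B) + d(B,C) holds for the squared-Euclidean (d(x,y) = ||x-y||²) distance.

d(A,B) = 0² + 6² = 36, d(B,C) = 1² + 4² = 17, d(A,C) = 1² + 10² = 101.
d(A,C) = 101 > 36 + 17 = 53. Triangle inequality is VIOLATED. (Squared-Euclidean is not a metric — this is a counterexample.)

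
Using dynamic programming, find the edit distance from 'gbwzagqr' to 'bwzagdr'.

Let D[i][j] be the edit distance between the first i characters of 'gbwzagqr' and the first j characters of 'bwzagdr', with D[i][0] = i, D[0][j] = j, and D[i][j] = D[i-1][j-1] if the characters match, else 1 + min(D[i-1][j], D[i][j-1], D[i-1][j-1]). Filling the table (rows: prefixes of 'gbwzagqr', columns: prefixes of 'bwzagdr'):
     ε  b  w  z  a  g  d  r
  ε  0  1  2  3  4  5  6  7
  g  1  1  2  3  4  4  5  6
  b  2  1  2  3  4  5  5  6
  w  3  2  1  2  3  4  5  6
  z  4  3  2  1  2  3  4  5
  a  5  4  3  2  1  2  3  4
  g  6  5  4  3  2  1  2  3
  q  7  6  5  4  3  2  2  3
  r  8  7  6  5  4  3  3  2
The bottom-right entry gives D[8][7] = 2, so no sequence of fewer than 2 edits works. Backtracking through the table gives one optimal edit sequence (2 edits):
  gbwzagqr → bwzagqr (del g @1)
  bwzagqr → bwzagdr (sub q→d @6)
Edit distance = 2.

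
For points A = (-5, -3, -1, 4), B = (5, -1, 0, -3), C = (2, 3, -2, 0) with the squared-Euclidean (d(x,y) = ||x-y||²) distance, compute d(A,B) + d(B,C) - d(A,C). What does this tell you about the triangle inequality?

d(A,B) = 10² + 2² + 1² + 7² = 154, d(B,C) = 3² + 4² + 2² + 3² = 38, d(A,C) = 7² + 6² + 1² + 4² = 102.
d(A,B) + d(B,C) - d(A,C) = 154 + 38 - 102 = 192 - 102 = 90. This is ≥ 0, so the triangle inequality holds for these points.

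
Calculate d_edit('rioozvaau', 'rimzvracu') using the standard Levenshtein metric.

Let D[i][j] be the edit distance between the first i characters of 'rioozvaau' and the first j characters of 'rimzvracu', with D[i][0] = i, D[0][j] = j, and D[i][j] = D[i-1][j-1] if the characters match, else 1 + min(D[i-1][j], D[i][j-1], D[i-1][j-1]). Filling the table (rows: prefixes of 'rioozvaau', columns: prefixes of 'rimzvracu'):
     ε  r  i  m  z  v  r  a  c  u
  ε  0  1  2  3  4  5  6  7  8  9
  r  1  0  1  2  3  4  5  6  7  8
  i  2  1  0  1  2  3  4  5  6  7
  o  3  2  1  1  2  3  4  5  6  7
  o  4  3  2  2  2  3  4  5  6  7
  z  5  4  3  3  2  3  4  5  6  7
  v  6  5  4  4  3  2  3  4  5  6
  a  7  6  5  5  4  3  3  3  4  5
  a  8  7  6  6  5  4  4  3  4  5
  u  9  8  7  7  6  5  5  4  4  4
The bottom-right entry gives D[9][9] = 4, so no sequence of fewer than 4 edits works. Backtracking through the table gives one optimal edit sequence (4 edits):
  rioozvaau → riozvaau (del o @3)
  riozvaau → rimzvaau (sub o→m @3)
  rimzvaau → rimzvraau (ins r @6)
  rimzvraau → rimzvracu (sub a→c @8)
Edit distance = 4.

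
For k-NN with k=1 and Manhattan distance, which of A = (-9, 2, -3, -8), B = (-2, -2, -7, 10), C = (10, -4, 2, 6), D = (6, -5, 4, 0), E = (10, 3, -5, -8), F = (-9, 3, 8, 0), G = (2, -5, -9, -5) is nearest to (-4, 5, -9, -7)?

Distances: d(A) = 15, d(B) = 28, d(C) = 47, d(D) = 40, d(E) = 21, d(F) = 31, d(G) = 18. Nearest: A = (-9, 2, -3, -8) with distance 15.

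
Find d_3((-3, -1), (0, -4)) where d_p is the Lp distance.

(Σ|x_i - y_i|^3)^(1/3) = (|-3 - 0|^3 + |-1 - (-4)|^3)^(1/3)
= (3^3 + 3^3)^(1/3) = (27 + 27)^(1/3) = (54)^(1/3) ≈ 3.7798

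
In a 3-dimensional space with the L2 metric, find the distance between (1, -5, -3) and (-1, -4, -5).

(Σ|x_i - y_i|^2)^(1/2) = (|1 - (-1)|^2 + |-5 - (-4)|^2 + |-3 - (-5)|^2)^(1/2)
= (2^2 + 1^2 + 2^2)^(1/2) = (4 + 1 + 4)^(1/2) = (9)^(1/2) = 3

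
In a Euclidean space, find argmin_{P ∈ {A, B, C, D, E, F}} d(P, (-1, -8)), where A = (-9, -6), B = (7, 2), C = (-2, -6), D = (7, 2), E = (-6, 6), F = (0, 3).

Distances: d(A) ≈ 8.2462, d(B) ≈ 12.8062, d(C) ≈ 2.2361, d(D) ≈ 12.8062, d(E) ≈ 14.8661, d(F) ≈ 11.0454. Nearest: C = (-2, -6) with distance 2.2361.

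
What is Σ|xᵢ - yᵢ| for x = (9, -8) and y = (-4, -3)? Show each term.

Σ|x_i - y_i| = |9 - (-4)| + |-8 - (-3)| = 13 + 5 = 18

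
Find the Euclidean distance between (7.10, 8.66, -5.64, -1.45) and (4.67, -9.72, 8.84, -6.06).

√(Σ(x_i - y_i)²) = √((7.1 - 4.67)² + (8.66 - (-9.72))² + (-5.64 - 8.84)² + (-1.45 - (-6.06))²)
= √(2.43² + 18.38² + (-14.48)² + 4.61²) = √(5.9049 + 337.8244 + 209.6704 + 21.2521) = √574.6518 ≈ 23.9719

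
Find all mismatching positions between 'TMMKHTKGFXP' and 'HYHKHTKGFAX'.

Differing positions: 1, 2, 3, 10, 11. Hamming distance = 5.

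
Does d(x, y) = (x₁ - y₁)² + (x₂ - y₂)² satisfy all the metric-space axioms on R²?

No. The squared Euclidean distance fails the triangle inequality. Counterexample: x = (0, 0), y = (2, 3), z = (4, 6). d(x,z) = 4² + 6² = 52, but d(x,y) + d(y,z) = (2² + 3²) + (2² + 3²) = 13 + 13 = 26. Since 52 > 26, the triangle inequality is violated. (Note: √d, the ordinary Euclidean distance, IS a metric.)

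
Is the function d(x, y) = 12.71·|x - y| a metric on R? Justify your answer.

Yes. Since |x - y| is a metric on R and 12.71 > 0, the positive scalar multiple 12.71·|x - y| is also a metric: scaling by a positive constant preserves non-negativity, identity (d=0 ⟺ |x-y|=0 ⟺ x=y), symmetry, and the triangle inequality.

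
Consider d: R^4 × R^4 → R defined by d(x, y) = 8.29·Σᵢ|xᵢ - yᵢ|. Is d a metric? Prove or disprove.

Yes. The L1 (Manhattan) norm induces a metric on R^4, and multiplying a metric by a positive constant 8.29 > 0 preserves all four axioms: non-negativity (8.29·||x-y|| ≥ 0), identity (8.29·||x-y|| = 0 ⟺ ||x-y|| = 0 ⟺ x = y), symmetry (||x-y|| = ||y-x||), and the triangle inequality (8.29·||x-z|| ≤ 8.29·||x-y|| + 8.29·||y-z||). So d is a metric.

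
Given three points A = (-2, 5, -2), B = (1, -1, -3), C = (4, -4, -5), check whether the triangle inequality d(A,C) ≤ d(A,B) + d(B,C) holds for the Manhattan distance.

d(A,B) = 3 + 6 + 1 = 10, d(B,C) = 3 + 3 + 2 = 8, d(A,C) = 6 + 9 + 3 = 18.
d(A,C) = 18 ≤ 10 + 8 = 18. Triangle inequality is satisfied.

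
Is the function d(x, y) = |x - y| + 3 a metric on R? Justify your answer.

No. d fails identity of indiscernibles (specifically d(x,x) = 0): d(0, 0) = |0 - 0| + 3 = 0 + 3 = 3 ≠ 0.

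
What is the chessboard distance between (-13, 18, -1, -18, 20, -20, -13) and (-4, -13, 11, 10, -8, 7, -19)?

max(|x_i - y_i|) = max(|-13 - (-4)|, |18 - (-13)|, |-1 - 11|, |-18 - 10|, |20 - (-8)|, |-20 - 7|, |-13 - (-19)|) = max(9, 31, 12, 28, 28, 27, 6) = 31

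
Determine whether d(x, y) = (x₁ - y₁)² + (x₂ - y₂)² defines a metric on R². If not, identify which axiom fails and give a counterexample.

No. The squared Euclidean distance fails the triangle inequality. Counterexample: x = (0, 0), y = (3, 4), z = (6, 8). d(x,z) = 6² + 8² = 100, but d(x,y) + d(y,z) = (3² + 4²) + (3² + 4²) = 25 + 25 = 50. Since 100 > 50, the triangle inequality is violated. (Note: √d, the ordinary Euclidean distance, IS a metric.)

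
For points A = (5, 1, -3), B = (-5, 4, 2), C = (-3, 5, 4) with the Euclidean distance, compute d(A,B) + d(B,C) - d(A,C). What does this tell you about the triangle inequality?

d(A,B) = √(10² + 3² + 5²) = √134 ≈ 11.5758, d(B,C) = √(2² + 1² + 2²) = √9 = 3, d(A,C) = √(8² + 4² + 7²) = √129 ≈ 11.3578.
d(A,B) + d(B,C) - d(A,C) = 11.5758 + 3 - 11.3578 = 14.5758 - 11.3578 = 3.218 (to 4 decimal places). This is ≥ 0, so the triangle inequality holds for these points.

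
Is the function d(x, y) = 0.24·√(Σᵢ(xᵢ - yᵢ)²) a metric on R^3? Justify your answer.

Yes. The L2 (Euclidean) norm induces a metric on R^3, and multiplying a metric by a positive constant 0.24 > 0 preserves all four axioms: non-negativity (0.24·||x-y|| ≥ 0), identity (0.24·||x-y|| = 0 ⟺ ||x-y|| = 0 ⟺ x = y), symmetry (||x-y|| = ||y-x||), and the triangle inequality (0.24·||x-z|| ≤ 0.24·||x-y|| + 0.24·||y-z||). So d is a metric.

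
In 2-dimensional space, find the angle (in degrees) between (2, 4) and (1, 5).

With u = (2, 4), v = (1, 5):
u·v = 2·1 + 4·5 = 2 + 20 = 22.
|u| = √(2² + 4²) = √20, |v| = √(1² + 5²) = √26, so |u||v| = √(20·26) = √520.
cos θ = (u·v)/(|u||v|) = 22/√520 ≈ 0.964764
θ = arccos(0.964764) ≈ 15.26°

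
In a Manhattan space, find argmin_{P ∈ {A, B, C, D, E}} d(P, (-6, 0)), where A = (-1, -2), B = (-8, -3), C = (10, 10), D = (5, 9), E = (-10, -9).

Distances: d(A) = 7, d(B) = 5, d(C) = 26, d(D) = 20, d(E) = 13. Nearest: B = (-8, -3) with distance 5.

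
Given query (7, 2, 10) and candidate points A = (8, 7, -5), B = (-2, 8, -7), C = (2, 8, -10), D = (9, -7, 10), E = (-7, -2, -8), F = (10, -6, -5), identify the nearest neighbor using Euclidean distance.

Distances: d(A) ≈ 15.843, d(B) ≈ 20.1494, d(C) ≈ 21.4709, d(D) ≈ 9.2195, d(E) ≈ 23.1517, d(F) ≈ 17.2627. Nearest: D = (9, -7, 10) with distance 9.2195.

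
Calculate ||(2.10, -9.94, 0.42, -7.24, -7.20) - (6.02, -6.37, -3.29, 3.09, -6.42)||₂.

√(Σ(x_i - y_i)²) = √((2.1 - 6.02)² + (-9.94 - (-6.37))² + (0.42 - (-3.29))² + (-7.24 - 3.09)² + (-7.2 - (-6.42))²)
= √((-3.92)² + (-3.57)² + 3.71² + (-10.33)² + (-0.78)²) = √(15.3664 + 12.7449 + 13.7641 + 106.7089 + 0.6084) = √149.1927 ≈ 12.2144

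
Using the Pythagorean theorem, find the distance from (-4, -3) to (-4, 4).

√(Σ(x_i - y_i)²) = √((-4 - (-4))² + (-3 - 4)²)
= √(0² + (-7)²) = √(0 + 49) = √49 = 7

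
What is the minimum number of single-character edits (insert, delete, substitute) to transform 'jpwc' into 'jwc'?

Let D[i][j] be the edit distance between the first i characters of 'jpwc' and the first j characters of 'jwc', with D[i][0] = i, D[0][j] = j, and D[i][j] = D[i-1][j-1] if the characters match, else 1 + min(D[i-1][j], D[i][j-1], D[i-1][j-1]). Filling the table (rows: prefixes of 'jpwc', columns: prefixes of 'jwc'):
     ε  j  w  c
  ε  0  1  2  3
  j  1  0  1  2
  p  2  1  1  2
  w  3  2  1  2
  c  4  3  2  1
The bottom-right entry gives D[4][3] = 1, so no sequence of fewer than 1 edit works. Backtracking through the table gives one optimal edit sequence (1 edit):
  jpwc → jwc (del p @2)
Edit distance = 1.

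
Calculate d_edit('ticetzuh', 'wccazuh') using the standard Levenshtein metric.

Let D[i][j] be the edit distance between the first i characters of 'ticetzuh' and the first j characters of 'wccazuh', with D[i][0] = i, D[0][j] = j, and D[i][j] = D[i-1][j-1] if the characters match, else 1 + min(D[i-1][j], D[i][j-1], D[i-1][j-1]). Filling the table (rows: prefixes of 'ticetzuh', columns: prefixes of 'wccazuh'):
     ε  w  c  c  a  z  u  h
  ε  0  1  2  3  4  5  6  7
  t  1  1  2  3  4  5  6  7
  i  2  2  2  3  4  5  6  7
  c  3  3  2  2  3  4  5  6
  e  4  4  3  3  3  4  5  6
  t  5  5  4  4  4  4  5  6
  z  6  6  5  5  5  4  5  6
  u  7  7  6  6  6  5  4  5
  h  8  8  7  7  7  6  5  4
The bottom-right entry gives D[8][7] = 4, so no sequence of fewer than 4 edits works. Backtracking through the table gives one optimal edit sequence (4 edits):
  ticetzuh → icetzuh (del t @1)
  icetzuh → wcetzuh (sub i→w @1)
  wcetzuh → wcctzuh (sub e→c @3)
  wcctzuh → wccazuh (sub t→a @4)
Edit distance = 4.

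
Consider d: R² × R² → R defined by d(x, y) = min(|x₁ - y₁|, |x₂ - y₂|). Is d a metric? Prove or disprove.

No. d fails identity of indiscernibles: take x = (-4, 0) and y = (-4, 4). Then d(x,y) = min(|-4 - (-4)|, |0 - 4|) = min(0, 4) = 0, yet x ≠ y.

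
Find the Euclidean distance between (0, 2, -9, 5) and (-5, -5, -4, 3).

√(Σ(x_i - y_i)²) = √((0 - (-5))² + (2 - (-5))² + (-9 - (-4))² + (5 - 3)²)
= √(5² + 7² + (-5)² + 2²) = √(25 + 49 + 25 + 4) = √103 ≈ 10.1489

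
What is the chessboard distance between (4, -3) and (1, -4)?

max(|x_i - y_i|) = max(|4 - 1|, |-3 - (-4)|) = max(3, 1) = 3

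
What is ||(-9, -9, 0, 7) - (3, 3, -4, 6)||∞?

max(|x_i - y_i|) = max(|-9 - 3|, |-9 - 3|, |0 - (-4)|, |7 - 6|) = max(12, 12, 4, 1) = 12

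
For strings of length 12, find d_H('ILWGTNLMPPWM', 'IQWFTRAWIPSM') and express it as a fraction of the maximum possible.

Differing positions: 2, 4, 6, 7, 8, 9, 11. Hamming distance = 7. The maximum possible Hamming distance for length-12 strings is 12, so d_H/12 = 7/12 ≈ 0.5833.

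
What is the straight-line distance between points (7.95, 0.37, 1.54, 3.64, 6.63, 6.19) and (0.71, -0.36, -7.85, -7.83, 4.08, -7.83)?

√(Σ(x_i - y_i)²) = √((7.95 - 0.71)² + (0.37 - (-0.36))² + (1.54 - (-7.85))² + (3.64 - (-7.83))² + (6.63 - 4.08)² + (6.19 - (-7.83))²)
= √(7.24² + 0.73² + 9.39² + 11.47² + 2.55² + 14.02²) = √(52.4176 + 0.5329 + 88.1721 + 131.5609 + 6.5025 + 196.5604) = √475.7464 ≈ 21.8116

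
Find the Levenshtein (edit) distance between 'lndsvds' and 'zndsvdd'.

Let D[i][j] be the edit distance between the first i characters of 'lndsvds' and the first j characters of 'zndsvdd', with D[i][0] = i, D[0][j] = j, and D[i][j] = D[i-1][j-1] if the characters match, else 1 + min(D[i-1][j], D[i][j-1], D[i-1][j-1]). Filling the table (rows: prefixes of 'lndsvds', columns: prefixes of 'zndsvdd'):
     ε  z  n  d  s  v  d  d
  ε  0  1  2  3  4  5  6  7
  l  1  1  2  3  4  5  6  7
  n  2  2  1  2  3  4  5  6
  d  3  3  2  1  2  3  4  5
  s  4  4  3  2  1  2  3  4
  v  5  5  4  3  2  1  2  3
  d  6  6  5  4  3  2  1  2
  s  7  7  6  5  4  3  2  2
The bottom-right entry gives D[7][7] = 2, so no sequence of fewer than 2 edits works. Backtracking through the table gives one optimal edit sequence (2 edits):
  lndsvds → zndsvds (sub l→z @1)
  zndsvds → zndsvdd (sub s→d @7)
Edit distance = 2.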